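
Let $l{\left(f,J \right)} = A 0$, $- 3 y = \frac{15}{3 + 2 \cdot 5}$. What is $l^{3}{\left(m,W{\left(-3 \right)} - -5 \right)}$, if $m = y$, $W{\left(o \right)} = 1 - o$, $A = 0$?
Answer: $0$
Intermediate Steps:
$y = - \frac{5}{13}$ ($y = - \frac{15 \frac{1}{3 + 2 \cdot 5}}{3} = - \frac{15 \frac{1}{3 + 10}}{3} = - \frac{15 \cdot \frac{1}{13}}{3} = \left(- \frac{1}{3}\right) \frac{15}{13} = - \frac{5}{13} \approx -0.38462$)
$m = - \frac{5}{13} \approx -0.38462$
$l{\left(f,J \right)} = 0$ ($l{\left(f,J \right)} = 0 \cdot 0 = 0$)
$l^{3}{\left(m,W{\left(-3 \right)} - -5 \right)} = 0^{3} = 0$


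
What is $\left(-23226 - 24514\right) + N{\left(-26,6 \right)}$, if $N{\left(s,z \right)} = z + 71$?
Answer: $-47663$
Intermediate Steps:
$N{\left(s,z \right)} = 71 + z$
$\left(-23226 - 24514\right) + N{\left(-26,6 \right)} = \left(-23226 - 24514\right) + \left(71 + 6\right) = -47740 + 77 = -47663$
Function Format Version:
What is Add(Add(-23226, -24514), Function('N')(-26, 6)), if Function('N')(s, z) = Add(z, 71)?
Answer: -47663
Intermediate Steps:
Function('N')(s, z) = Add(71, z)
Add(Add(-23226, -24514), Function('N')(-26, 6)) = Add(Add(-23226, -24514), Add(71, 6)) = Add(-47740, 77) = -47663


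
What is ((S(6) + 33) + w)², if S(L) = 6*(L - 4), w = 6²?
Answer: 6561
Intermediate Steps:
w = 36
S(L) = -24 + 6*L (S(L) = 6*(-4 + L) = -24 + 6*L)
((S(6) + 33) + w)² = (((-24 + 6*6) + 33) + 36)² = (((-24 + 36) + 33) + 36)² = ((12 + 33) + 36)² = (45 + 36)² = 81² = 6561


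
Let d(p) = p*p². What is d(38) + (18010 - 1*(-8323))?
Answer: 81205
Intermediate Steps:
d(p) = p³
d(38) + (18010 - 1*(-8323)) = 38³ + (18010 - 1*(-8323)) = 54872 + (18010 + 8323) = 54872 + 26333 = 81205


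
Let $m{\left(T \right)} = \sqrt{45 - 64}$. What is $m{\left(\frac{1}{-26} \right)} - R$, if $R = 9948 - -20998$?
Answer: $-30946 + i \sqrt{19} \approx -30946.0 + 4.3589 i$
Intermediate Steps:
$m{\left(T \right)} = i \sqrt{19}$ ($m{\left(T \right)} = \sqrt{-19} = i \sqrt{19}$)
$R = 30946$ ($R = 9948 + 20998 = 30946$)
$m{\left(\frac{1}{-26} \right)} - R = i \sqrt{19} - 30946 = -30946 + i \sqrt{19}$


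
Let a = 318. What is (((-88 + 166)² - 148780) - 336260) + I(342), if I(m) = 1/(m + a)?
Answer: -316110959/660 ≈ -4.7896e+5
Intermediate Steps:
I(m) = 1/(318 + m) (I(m) = 1/(m + 318) = 1/(318 + m))
(((-88 + 166)² - 148780) - 336260) + I(342) = (((-88 + 166)² - 148780) - 336260) + 1/(318 + 342) = ((78² - 148780) - 336260) + 1/660 = ((6084 - 148780) - 336260) + 1/660 = (-142696 - 336260) + 1/660 = -478956 + 1/660 = -316110959/660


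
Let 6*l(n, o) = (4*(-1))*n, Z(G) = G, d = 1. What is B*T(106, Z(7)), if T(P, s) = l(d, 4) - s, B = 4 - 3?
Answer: -23/3 ≈ -7.6667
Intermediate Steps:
B = 1
l(n, o) = -2*n/3 (l(n, o) = ((4*(-1))*n)/6 = (-4*n)/6 = -2*n/3)
T(P, s) = -⅔ - s (T(P, s) = -⅔*1 - s = -⅔ - s)
B*T(106, Z(7)) = 1*(-⅔ - 1*7) = 1*(-⅔ - 7) = 1*(-23/3) = -23/3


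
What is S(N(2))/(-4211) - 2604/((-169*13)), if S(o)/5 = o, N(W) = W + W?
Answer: 10921504/9251567 ≈ 1.1805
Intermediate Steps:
N(W) = 2*W
S(o) = 5*o
S(N(2))/(-4211) - 2604/((-169*13)) = (5*(2*2))/(-4211) - 2604/((-169*13)) = (5*4)*(-1/4211) - 2604/(-2197) = 20*(-1/4211) - 2604*(-1/2197) = -20/4211 + 2604/2197 = 10921504/9251567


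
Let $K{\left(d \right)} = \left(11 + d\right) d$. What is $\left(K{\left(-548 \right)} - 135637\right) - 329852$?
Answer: $-171213$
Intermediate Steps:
$K{\left(d \right)} = d \left(11 + d\right)$
$\left(K{\left(-548 \right)} - 135637\right) - 329852 = \left(- 548 \left(11 - 548\right) - 135637\right) - 329852 = \left(\left(-548\right) \left(-537\right) - 135637\right) - 329852 = \left(294276 - 135637\right) - 329852 = 158639 - 329852 = -171213$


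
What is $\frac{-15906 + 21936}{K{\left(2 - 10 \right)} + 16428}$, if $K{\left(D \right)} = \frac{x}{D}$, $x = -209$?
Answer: $\frac{48240}{131633} \approx 0.36647$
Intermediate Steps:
$K{\left(D \right)} = - \frac{209}{D}$
$\frac{-15906 + 21936}{K{\left(2 - 10 \right)} + 16428} = \frac{-15906 + 21936}{- \frac{209}{2 - 10} + 16428} = \frac{6030}{- \frac{209}{2 - 10} + 16428} = \frac{6030}{- \frac{209}{-8} + 16428} = \frac{6030}{\left(-209\right) \left(- \frac{1}{8}\right) + 16428} = \frac{6030}{\frac{209}{8} + 16428} = \frac{6030}{\frac{131633}{8}} = 6030 \cdot \frac{8}{131633} = \frac{48240}{131633}$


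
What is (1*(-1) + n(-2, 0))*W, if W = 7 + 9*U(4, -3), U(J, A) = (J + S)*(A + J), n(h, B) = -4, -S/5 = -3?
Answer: -890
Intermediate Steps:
S = 15 (S = -5*(-3) = 15)
U(J, A) = (15 + J)*(A + J) (U(J, A) = (J + 15)*(A + J) = (15 + J)*(A + J))
W = 178 (W = 7 + 9*(4² + 15*(-3) + 15*4 - 3*4) = 7 + 9*(16 - 45 + 60 - 12) = 7 + 9*19 = 7 + 171 = 178)
(1*(-1) + n(-2, 0))*W = (1*(-1) - 4)*178 = (-1 - 4)*178 = -5*178 = -890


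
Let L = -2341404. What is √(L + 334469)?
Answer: I*√2006935 ≈ 1416.7*I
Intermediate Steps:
√(L + 334469) = √(-2341404 + 334469) = √(-2006935) = I*√2006935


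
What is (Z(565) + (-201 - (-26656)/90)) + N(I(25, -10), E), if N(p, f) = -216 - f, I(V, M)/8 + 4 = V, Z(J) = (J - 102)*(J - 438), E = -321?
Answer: 2655053/45 ≈ 59001.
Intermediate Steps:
Z(J) = (-438 + J)*(-102 + J) (Z(J) = (-102 + J)*(-438 + J) = (-438 + J)*(-102 + J))
I(V, M) = -32 + 8*V
(Z(565) + (-201 - (-26656)/90)) + N(I(25, -10), E) = ((44676 + 565**2 - 540*565) + (-201 - (-26656)/90)) + (-216 - 1*(-321)) = ((44676 + 319225 - 305100) + (-201 - (-26656)/90)) + (-216 + 321) = (58801 + (-201 - 112*(-119/45))) + 105 = (58801 + (-201 + 13328/45)) + 105 = (58801 + 4283/45) + 105 = 2650328/45 + 105 = 2655053/45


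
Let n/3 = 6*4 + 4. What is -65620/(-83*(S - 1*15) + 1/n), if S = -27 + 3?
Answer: -5512080/271909 ≈ -20.272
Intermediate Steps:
S = -24
n = 84 (n = 3*(6*4 + 4) = 3*(24 + 4) = 3*28 = 84)
-65620/(-83*(S - 1*15) + 1/n) = -65620/(-83*(-24 - 1*15) + 1/84) = -65620/(-83*(-24 - 15) + 1/84) = -65620/(-83*(-39) + 1/84) = -65620/(3237 + 1/84) = -65620/271909/84 = -65620*84/271909 = -5512080/271909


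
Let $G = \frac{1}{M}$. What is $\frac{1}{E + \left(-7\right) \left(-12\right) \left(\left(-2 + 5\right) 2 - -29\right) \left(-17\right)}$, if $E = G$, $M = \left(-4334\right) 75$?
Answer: $- \frac{325050}{16245999001} \approx -2.0008 \cdot 10^{-5}$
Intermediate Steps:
$M = -325050$
$G = - \frac{1}{325050}$ ($G = \frac{1}{-325050} = - \frac{1}{325050} \approx -3.0764 \cdot 10^{-6}$)
$E = - \frac{1}{325050} \approx -3.0764 \cdot 10^{-6}$
$\frac{1}{E + \left(-7\right) \left(-12\right) \left(\left(-2 + 5\right) 2 - -29\right) \left(-17\right)} = \frac{1}{- \frac{1}{325050} + \left(-7\right) \left(-12\right) \left(\left(-2 + 5\right) 2 - -29\right) \left(-17\right)} = \frac{1}{- \frac{1}{325050} + 84 \left(3 \cdot 2 + 29\right) \left(-17\right)} = \frac{1}{- \frac{1}{325050} + 84 \left(6 + 29\right) \left(-17\right)} = \frac{1}{- \frac{1}{325050} + 84 \cdot 35 \left(-17\right)} = \frac{1}{- \frac{1}{325050} + 2940 \left(-17\right)} = \frac{1}{- \frac{1}{325050} - 49980} = \frac{1}{- \frac{16245999001}{325050}} = - \frac{325050}{16245999001}$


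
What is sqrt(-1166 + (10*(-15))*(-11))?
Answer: 22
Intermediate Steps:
sqrt(-1166 + (10*(-15))*(-11)) = sqrt(-1166 - 150*(-11)) = sqrt(-1166 + 1650) = sqrt(484) = 22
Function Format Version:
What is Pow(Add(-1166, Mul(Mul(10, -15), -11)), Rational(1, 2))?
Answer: 22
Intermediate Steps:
Pow(Add(-1166, Mul(Mul(10, -15), -11)), Rational(1, 2)) = Pow(Add(-1166, Mul(-150, -11)), Rational(1, 2)) = Pow(Add(-1166, 1650), Rational(1, 2)) = Pow(484, Rational(1, 2)) = 22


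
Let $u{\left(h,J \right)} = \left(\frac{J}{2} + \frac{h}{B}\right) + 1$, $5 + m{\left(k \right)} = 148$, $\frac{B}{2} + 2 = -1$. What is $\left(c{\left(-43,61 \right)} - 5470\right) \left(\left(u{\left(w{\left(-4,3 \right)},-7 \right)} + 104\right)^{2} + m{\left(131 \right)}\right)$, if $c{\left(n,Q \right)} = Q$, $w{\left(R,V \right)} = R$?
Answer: $- \frac{228931117}{4} \approx -5.7233 \cdot 10^{7}$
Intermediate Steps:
$B = -6$ ($B = -4 + 2 \left(-1\right) = -4 - 2 = -6$)
$m{\left(k \right)} = 143$ ($m{\left(k \right)} = -5 + 148 = 143$)
$u{\left(h,J \right)} = 1 + \frac{J}{2} - \frac{h}{6}$ ($u{\left(h,J \right)} = \left(\frac{J}{2} + \frac{h}{-6}\right) + 1 = \left(J \frac{1}{2} + h \left(- \frac{1}{6}\right)\right) + 1 = \left(\frac{J}{2} - \frac{h}{6}\right) + 1 = 1 + \frac{J}{2} - \frac{h}{6}$)
$\left(c{\left(-43,61 \right)} - 5470\right) \left(\left(u{\left(w{\left(-4,3 \right)},-7 \right)} + 104\right)^{2} + m{\left(131 \right)}\right) = \left(61 - 5470\right) \left(\left(\left(1 + \frac{1}{2} \left(-7\right) - - \frac{2}{3}\right) + 104\right)^{2} + 143\right) = - 5409 \left(\left(\left(1 - \frac{7}{2} + \frac{2}{3}\right) + 104\right)^{2} + 143\right) = - 5409 \left(\left(- \frac{11}{6} + 104\right)^{2} + 143\right) = - 5409 \left(\left(\frac{613}{6}\right)^{2} + 143\right) = - 5409 \left(\frac{375769}{36} + 143\right) = \left(-5409\right) \frac{380917}{36} = - \frac{228931117}{4}$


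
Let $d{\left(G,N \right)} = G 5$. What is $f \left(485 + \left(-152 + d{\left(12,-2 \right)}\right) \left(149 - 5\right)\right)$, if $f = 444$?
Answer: $-5666772$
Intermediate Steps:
$d{\left(G,N \right)} = 5 G$
$f \left(485 + \left(-152 + d{\left(12,-2 \right)}\right) \left(149 - 5\right)\right) = 444 \left(485 + \left(-152 + 5 \cdot 12\right) \left(149 - 5\right)\right) = 444 \left(485 + \left(-152 + 60\right) 144\right) = 444 \left(485 - 13248\right) = 444 \left(-12763\right) = -5666772$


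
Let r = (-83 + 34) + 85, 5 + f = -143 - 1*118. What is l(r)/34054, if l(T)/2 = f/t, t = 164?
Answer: -133/1396214 ≈ -9.5258e-5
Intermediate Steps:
f = -266 (f = -5 + (-143 - 1*118) = -5 + (-143 - 118) = -5 - 261 = -266)
r = 36 (r = -49 + 85 = 36)
l(T) = -133/41 (l(T) = 2*(-266/164) = 2*(-266*1/164) = 2*(-133/82) = -133/41)
l(r)/34054 = -133/41/34054 = -133/41*1/34054 = -133/1396214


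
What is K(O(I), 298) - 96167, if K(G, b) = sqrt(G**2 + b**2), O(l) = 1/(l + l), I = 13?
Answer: -96167 + sqrt(60031505)/26 ≈ -95869.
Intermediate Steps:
O(l) = 1/(2*l)
K(O(I), 298) - 96167 = sqrt(((1/2)/13)**2 + 298**2) - 96167 = sqrt(((1/2)*(1/13))**2 + 88804) - 96167 = sqrt((1/26)**2 + 88804) - 96167 = sqrt(1/676 + 88804) - 96167 = sqrt(60031505/676) - 96167 = sqrt(60031505)/26 - 96167 = -96167 + sqrt(60031505)/26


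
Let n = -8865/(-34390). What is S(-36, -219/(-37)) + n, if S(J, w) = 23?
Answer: 159967/6878 ≈ 23.258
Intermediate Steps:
n = 1773/6878 (n = -8865*(-1/34390) = 1773/6878 ≈ 0.25778)
S(-36, -219/(-37)) + n = 23 + 1773/6878 = 159967/6878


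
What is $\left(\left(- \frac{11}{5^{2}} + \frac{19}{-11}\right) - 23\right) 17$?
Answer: $- \frac{117657}{275} \approx -427.84$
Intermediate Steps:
$\left(\left(- \frac{11}{5^{2}} + \frac{19}{-11}\right) - 23\right) 17 = \left(\left(- \frac{11}{25} + 19 \left(- \frac{1}{11}\right)\right) - 23\right) 17 = \left(\left(\left(-11\right) \frac{1}{25} - \frac{19}{11}\right) - 23\right) 17 = \left(\left(- \frac{11}{25} - \frac{19}{11}\right) - 23\right) 17 = \left(- \frac{596}{275} - 23\right) 17 = \left(- \frac{6921}{275}\right) 17 = - \frac{117657}{275}$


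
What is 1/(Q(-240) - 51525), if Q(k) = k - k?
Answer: -1/51525 ≈ -1.9408e-5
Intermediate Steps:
Q(k) = 0
1/(Q(-240) - 51525) = 1/(0 - 51525) = 1/(-51525) = -1/51525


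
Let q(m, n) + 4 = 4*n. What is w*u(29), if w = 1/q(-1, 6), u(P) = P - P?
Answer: 0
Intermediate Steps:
u(P) = 0
q(m, n) = -4 + 4*n
w = 1/20 (w = 1/(-4 + 4*6) = 1/(-4 + 24) = 1/20 ≈ 0.050000)
w*u(29) = (1/20)*0 = 0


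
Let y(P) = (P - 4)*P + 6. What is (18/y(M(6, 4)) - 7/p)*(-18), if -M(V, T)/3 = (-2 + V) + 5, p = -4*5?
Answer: -18783/2810 ≈ -6.6843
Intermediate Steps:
p = -20
M(V, T) = -9 - 3*V (M(V, T) = -3*((-2 + V) + 5) = -3*(3 + V) = -9 - 3*V)
y(P) = 6 + P*(-4 + P) (y(P) = (-4 + P)*P + 6 = P*(-4 + P) + 6 = 6 + P*(-4 + P))
(18/y(M(6, 4)) - 7/p)*(-18) = (18/(6 + (-9 - 3*6)**2 - 4*(-9 - 3*6)) - 7/(-20))*(-18) = (18/(6 + (-9 - 18)**2 - 4*(-9 - 18)) - 7*(-1/20))*(-18) = (18/(6 + (-27)**2 - 4*(-27)) + 7/20)*(-18) = (18/(6 + 729 + 108) + 7/20)*(-18) = (18/843 + 7/20)*(-18) = (18*(1/843) + 7/20)*(-18) = (6/281 + 7/20)*(-18) = (2087/5620)*(-18) = -18783/2810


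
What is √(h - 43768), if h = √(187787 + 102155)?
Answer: √(-43768 + √289942) ≈ 207.92*I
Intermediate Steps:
h = √289942 ≈ 538.46
√(h - 43768) = √(√289942 - 43768) = √(-43768 + √289942)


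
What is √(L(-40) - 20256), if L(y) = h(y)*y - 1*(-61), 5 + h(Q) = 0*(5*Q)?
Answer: I*√19995 ≈ 141.4*I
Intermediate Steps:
h(Q) = -5 (h(Q) = -5 + 0*(5*Q) = -5 + 0 = -5)
L(y) = 61 - 5*y (L(y) = -5*y - 1*(-61) = -5*y + 61 = 61 - 5*y)
√(L(-40) - 20256) = √((61 - 5*(-40)) - 20256) = √((61 + 200) - 20256) = √(261 - 20256) = √(-19995) = I*√19995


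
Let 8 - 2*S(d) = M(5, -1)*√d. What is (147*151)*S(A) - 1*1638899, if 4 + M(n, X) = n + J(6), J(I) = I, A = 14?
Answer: -1550111 - 155379*√14/2 ≈ -1.8408e+6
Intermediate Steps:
M(n, X) = 2 + n (M(n, X) = -4 + (n + 6) = -4 + (6 + n) = 2 + n)
S(d) = 4 - 7*√d/2 (S(d) = 4 - (2 + 5)*√d/2 = 4 - 7*√d/2)
(147*151)*S(A) - 1*1638899 = (147*151)*(4 - 7*√14/2) - 1*1638899 = 22197*(4 - 7*√14/2) - 1638899 = (88788 - 155379*√14/2) - 1638899 = -1550111 - 155379*√14/2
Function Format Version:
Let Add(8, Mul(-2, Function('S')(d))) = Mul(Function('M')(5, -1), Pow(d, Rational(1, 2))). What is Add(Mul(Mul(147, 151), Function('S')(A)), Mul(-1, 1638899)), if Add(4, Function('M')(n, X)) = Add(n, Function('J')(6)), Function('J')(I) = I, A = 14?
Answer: Add(-1550111, Mul(Rational(-155379, 2), Pow(14, Rational(1, 2)))) ≈ -1.8408e+6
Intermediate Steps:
Function('M')(n, X) = Add(2, n) (Function('M')(n, X) = Add(-4, Add(n, 6)) = Add(-4, Add(6, n)) = Add(2, n))
Function('S')(d) = Add(4, Mul(Rational(-7, 2), Pow(d, Rational(1, 2)))) (Function('S')(d) = Add(4, Mul(Rational(-1, 2), Mul(Add(2, 5), Pow(d, Rational(1, 2))))) = Add(4, Mul(Rational(-1, 2), Mul(7, Pow(d, Rational(1, 2))))) = Add(4, Mul(Rational(-7, 2), Pow(d, Rational(1, 2)))))
Add(Mul(Mul(147, 151), Function('S')(A)), Mul(-1, 1638899)) = Add(Mul(Mul(147, 151), Add(4, Mul(Rational(-7, 2), Pow(14, Rational(1, 2))))), Mul(-1, 1638899)) = Add(Mul(22197, Add(4, Mul(Rational(-7, 2), Pow(14, Rational(1, 2))))), -1638899) = Add(Add(88788, Mul(Rational(-155379, 2), Pow(14, Rational(1, 2)))), -1638899) = Add(-1550111, Mul(Rational(-155379, 2), Pow(14, Rational(1, 2))))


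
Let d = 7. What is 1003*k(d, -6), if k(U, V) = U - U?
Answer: 0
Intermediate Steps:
k(U, V) = 0
1003*k(d, -6) = 1003*0 = 0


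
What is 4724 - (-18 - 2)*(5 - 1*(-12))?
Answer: 5064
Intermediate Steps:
4724 - (-18 - 2)*(5 - 1*(-12)) = 4724 - (-20)*(5 + 12) = 4724 - (-20)*17 = 4724 - 1*(-340) = 4724 + 340 = 5064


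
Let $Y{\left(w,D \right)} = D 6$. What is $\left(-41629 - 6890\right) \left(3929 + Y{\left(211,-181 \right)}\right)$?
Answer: $-137939517$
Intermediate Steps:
$Y{\left(w,D \right)} = 6 D$
$\left(-41629 - 6890\right) \left(3929 + Y{\left(211,-181 \right)}\right) = \left(-41629 - 6890\right) \left(3929 + 6 \left(-181\right)\right) = - 48519 \left(3929 - 1086\right) = \left(-48519\right) 2843 = -137939517$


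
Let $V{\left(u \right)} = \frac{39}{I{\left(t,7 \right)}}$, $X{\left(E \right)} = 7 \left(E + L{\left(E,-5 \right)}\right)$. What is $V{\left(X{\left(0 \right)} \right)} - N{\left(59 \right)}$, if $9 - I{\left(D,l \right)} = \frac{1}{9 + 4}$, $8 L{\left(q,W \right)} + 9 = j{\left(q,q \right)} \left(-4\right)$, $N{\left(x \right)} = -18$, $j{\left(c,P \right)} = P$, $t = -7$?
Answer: $\frac{2595}{116} \approx 22.371$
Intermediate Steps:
$L{\left(q,W \right)} = - \frac{9}{8} - \frac{q}{2}$ ($L{\left(q,W \right)} = - \frac{9}{8} + \frac{q \left(-4\right)}{8} = - \frac{9}{8} + \frac{\left(-4\right) q}{8} = - \frac{9}{8} - \frac{q}{2}$)
$I{\left(D,l \right)} = \frac{116}{13}$ ($I{\left(D,l \right)} = 9 - \frac{1}{9 + 4} = 9 - \frac{1}{13} = \frac{116}{13}$)
$X{\left(E \right)} = - \frac{63}{8} + \frac{7 E}{2}$ ($X{\left(E \right)} = 7 \left(E - \left(\frac{9}{8} + \frac{E}{2}\right)\right) = 7 \left(- \frac{9}{8} + \frac{E}{2}\right) = - \frac{63}{8} + \frac{7 E}{2}$)
$V{\left(u \right)} = \frac{507}{116}$ ($V{\left(u \right)} = \frac{39}{\frac{116}{13}} = 39 \cdot \frac{13}{116} = \frac{507}{116}$)
$V{\left(X{\left(0 \right)} \right)} - N{\left(59 \right)} = \frac{507}{116} - -18 = \frac{507}{116} + 18 = \frac{2595}{116}$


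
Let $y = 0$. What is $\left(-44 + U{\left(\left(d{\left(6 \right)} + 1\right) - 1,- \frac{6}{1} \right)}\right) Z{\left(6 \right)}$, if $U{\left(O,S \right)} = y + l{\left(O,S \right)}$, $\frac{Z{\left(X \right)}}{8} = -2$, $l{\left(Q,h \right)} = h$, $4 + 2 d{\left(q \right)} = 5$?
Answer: $800$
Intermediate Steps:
$d{\left(q \right)} = \frac{1}{2}$ ($d{\left(q \right)} = -2 + \frac{1}{2} \cdot 5 = -2 + \frac{5}{2} = \frac{1}{2}$)
$Z{\left(X \right)} = -16$ ($Z{\left(X \right)} = 8 \left(-2\right) = -16$)
$U{\left(O,S \right)} = S$ ($U{\left(O,S \right)} = 0 + S = S$)
$\left(-44 + U{\left(\left(d{\left(6 \right)} + 1\right) - 1,- \frac{6}{1} \right)}\right) Z{\left(6 \right)} = \left(-44 - \frac{6}{1}\right) \left(-16\right) = \left(-44 - 6\right) \left(-16\right) = \left(-50\right) \left(-16\right) = 800$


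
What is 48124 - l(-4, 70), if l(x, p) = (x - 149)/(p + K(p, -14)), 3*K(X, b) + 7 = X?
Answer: 4379437/91 ≈ 48126.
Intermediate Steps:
K(X, b) = -7/3 + X/3
l(x, p) = (-149 + x)/(-7/3 + 4*p/3) (l(x, p) = (x - 149)/(p + (-7/3 + p/3)) = (-149 + x)/(-7/3 + 4*p/3))
48124 - l(-4, 70) = 48124 - 3*(-149 - 4)/(-7 + 4*70) = 48124 - 3*(-153)/(-7 + 280) = 48124 - 3*(-153)/273 = 48124 - 1*(-153/91) = 48124 + 153/91 = 4379437/91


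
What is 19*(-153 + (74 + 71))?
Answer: -152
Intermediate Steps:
19*(-153 + (74 + 71)) = 19*(-153 + 145) = 19*(-8) = -152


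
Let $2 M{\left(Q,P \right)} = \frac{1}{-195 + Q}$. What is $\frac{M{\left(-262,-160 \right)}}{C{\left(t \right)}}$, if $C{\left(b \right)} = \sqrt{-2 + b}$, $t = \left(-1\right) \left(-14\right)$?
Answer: $- \frac{\sqrt{3}}{5484} \approx -0.00031584$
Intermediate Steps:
$M{\left(Q,P \right)} = \frac{1}{2 \left(-195 + Q\right)}$
$t = 14$
$\frac{M{\left(-262,-160 \right)}}{C{\left(t \right)}} = \frac{\frac{1}{2} \frac{1}{-195 - 262}}{\sqrt{-2 + 14}} = \frac{\frac{1}{2} \frac{1}{-457}}{\sqrt{12}} = \frac{\frac{1}{2} \left(- \frac{1}{457}\right)}{2 \sqrt{3}} = - \frac{\frac{1}{6} \sqrt{3}}{914} = - \frac{\sqrt{3}}{5484}$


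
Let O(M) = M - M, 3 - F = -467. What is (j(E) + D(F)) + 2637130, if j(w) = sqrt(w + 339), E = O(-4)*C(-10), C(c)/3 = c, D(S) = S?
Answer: 2637600 + sqrt(339) ≈ 2.6376e+6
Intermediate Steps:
F = 470 (F = 3 - 1*(-467) = 3 + 467 = 470)
C(c) = 3*c
O(M) = 0
E = 0 (E = 0*(3*(-10)) = 0*(-30) = 0)
j(w) = sqrt(339 + w)
(j(E) + D(F)) + 2637130 = (sqrt(339 + 0) + 470) + 2637130 = (sqrt(339) + 470) + 2637130 = (470 + sqrt(339)) + 2637130 = 2637600 + sqrt(339)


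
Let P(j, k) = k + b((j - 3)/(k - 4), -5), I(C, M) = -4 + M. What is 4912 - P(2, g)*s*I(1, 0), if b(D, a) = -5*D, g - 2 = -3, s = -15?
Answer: 5032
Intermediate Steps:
g = -1 (g = 2 - 3 = -1)
P(j, k) = k - 5*(-3 + j)/(-4 + k) (P(j, k) = k - 5*(j - 3)/(k - 4) = k - 5*(-3 + j)/(-4 + k))
4912 - P(2, g)*s*I(1, 0) = 4912 - ((15 - 5*2 - (-4 - 1))/(-4 - 1))*(-15)*(-4 + 0) = 4912 - ((15 - 10 - 1*(-5))/(-5))*(-15)*(-4) = 4912 - -(15 - 10 + 5)/5*(-15)*(-4) = 4912 - -⅕*10*(-15)*(-4) = 4912 - (-2*(-15))*(-4) = 4912 - 30*(-4) = 4912 - 1*(-120) = 4912 + 120 = 5032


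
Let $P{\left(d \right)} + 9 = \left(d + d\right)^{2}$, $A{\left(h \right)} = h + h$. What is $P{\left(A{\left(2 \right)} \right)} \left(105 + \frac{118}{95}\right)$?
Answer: $\frac{111023}{19} \approx 5843.3$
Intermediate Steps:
$A{\left(h \right)} = 2 h$
$P{\left(d \right)} = -9 + 4 d^{2}$ ($P{\left(d \right)} = -9 + \left(d + d\right)^{2} = -9 + \left(2 d\right)^{2} = -9 + 4 d^{2}$)
$P{\left(A{\left(2 \right)} \right)} \left(105 + \frac{118}{95}\right) = \left(-9 + 4 \left(2 \cdot 2\right)^{2}\right) \left(105 + \frac{118}{95}\right) = \left(-9 + 4 \cdot 4^{2}\right) \left(105 + 118 \cdot \frac{1}{95}\right) = \left(-9 + 4 \cdot 16\right) \left(105 + \frac{118}{95}\right) = \left(-9 + 64\right) \frac{10093}{95} = 55 \cdot \frac{10093}{95} = \frac{111023}{19}$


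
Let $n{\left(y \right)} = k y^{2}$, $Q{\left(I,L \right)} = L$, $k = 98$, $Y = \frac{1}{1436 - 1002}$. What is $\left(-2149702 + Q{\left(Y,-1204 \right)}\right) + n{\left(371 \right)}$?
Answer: $11337912$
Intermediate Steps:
$Y = \frac{1}{434} \approx 0.0023041$
$n{\left(y \right)} = 98 y^{2}$
$\left(-2149702 + Q{\left(Y,-1204 \right)}\right) + n{\left(371 \right)} = \left(-2149702 - 1204\right) + 98 \cdot 371^{2} = -2150906 + 98 \cdot 137641 = -2150906 + 13488818 = 11337912$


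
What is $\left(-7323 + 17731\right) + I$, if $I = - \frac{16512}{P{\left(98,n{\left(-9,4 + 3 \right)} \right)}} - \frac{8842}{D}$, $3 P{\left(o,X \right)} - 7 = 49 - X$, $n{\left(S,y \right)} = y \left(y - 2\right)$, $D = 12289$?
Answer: $\frac{692349522}{86023} \approx 8048.4$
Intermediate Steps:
$n{\left(S,y \right)} = y \left(-2 + y\right)$
$P{\left(o,X \right)} = \frac{56}{3} - \frac{X}{3}$ ($P{\left(o,X \right)} = \frac{7}{3} + \frac{49 - X}{3} = \frac{7}{3} - \left(- \frac{49}{3} + \frac{X}{3}\right) = \frac{56}{3} - \frac{X}{3}$)
$I = - \frac{202977862}{86023}$ ($I = - \frac{16512}{\frac{56}{3} - \frac{\left(4 + 3\right) \left(-2 + \left(4 + 3\right)\right)}{3}} - \frac{8842}{12289} = - \frac{16512}{\frac{56}{3} - \frac{7 \left(-2 + 7\right)}{3}} - \frac{8842}{12289} = - \frac{16512}{\frac{56}{3} - \frac{7 \cdot 5}{3}} - \frac{8842}{12289} = - \frac{16512}{\frac{56}{3} - \frac{35}{3}} - \frac{8842}{12289} = - \frac{16512}{7} - \frac{8842}{12289} = - \frac{202977862}{86023} \approx -2359.6$)
$\left(-7323 + 17731\right) + I = \left(-7323 + 17731\right) - \frac{202977862}{86023} = 10408 - \frac{202977862}{86023} = \frac{692349522}{86023}$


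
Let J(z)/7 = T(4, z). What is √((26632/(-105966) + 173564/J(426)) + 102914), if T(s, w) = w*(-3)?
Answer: 2*√48093104036222/43239 ≈ 320.77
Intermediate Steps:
T(s, w) = -3*w
J(z) = -21*z (J(z) = 7*(-3*z) = -21*z)
√((26632/(-105966) + 173564/J(426)) + 102914) = √((26632/(-105966) + 173564/((-21*426))) + 102914) = √((26632*(-1/105966) + 173564/(-8946)) + 102914) = √((-13316/52983 + 173564*(-1/8946)) + 102914) = √((-13316/52983 - 86782/4473) + 102914) = √(-73929098/3761793 + 102914) = √(387067235704/3761793) = 2*√48093104036222/43239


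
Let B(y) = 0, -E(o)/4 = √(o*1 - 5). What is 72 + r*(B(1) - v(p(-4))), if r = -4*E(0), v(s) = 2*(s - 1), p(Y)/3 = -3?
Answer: 72 + 320*I*√5 ≈ 72.0 + 715.54*I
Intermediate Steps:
E(o) = -4*√(-5 + o) (E(o) = -4*√(o*1 - 5) = -4*√(o - 5) = -4*√(-5 + o))
p(Y) = -9 (p(Y) = 3*(-3) = -9)
v(s) = -2 + 2*s (v(s) = 2*(-1 + s) = -2 + 2*s)
r = 16*I*√5 (r = -(-16)*√(-5 + 0) = -(-16)*√(-5) = -(-16)*I*√5 = 16*I*√5 ≈ 35.777*I)
72 + r*(B(1) - v(p(-4))) = 72 + (16*I*√5)*(0 - (-2 + 2*(-9))) = 72 + (16*I*√5)*(0 - (-2 - 18)) = 72 + (16*I*√5)*(0 - 1*(-20)) = 72 + (16*I*√5)*(0 + 20) = 72 + (16*I*√5)*20 = 72 + 320*I*√5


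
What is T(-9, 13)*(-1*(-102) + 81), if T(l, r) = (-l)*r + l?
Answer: 19764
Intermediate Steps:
T(l, r) = l - l*r (T(l, r) = -l*r + l = l - l*r)
T(-9, 13)*(-1*(-102) + 81) = (-9*(1 - 1*13))*(-1*(-102) + 81) = (-9*(1 - 13))*(102 + 81) = -9*(-12)*183 = 108*183 = 19764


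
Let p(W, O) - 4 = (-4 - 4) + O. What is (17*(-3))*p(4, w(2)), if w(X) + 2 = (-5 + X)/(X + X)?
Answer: 1377/4 ≈ 344.25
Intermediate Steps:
w(X) = -2 + (-5 + X)/(2*X) (w(X) = -2 + (-5 + X)/(X + X) = -2 + (-5 + X)/((2*X)) = -2 + (-5 + X)*(1/(2*X)) = -2 + (-5 + X)/(2*X))
p(W, O) = -4 + O (p(W, O) = 4 + ((-4 - 4) + O) = 4 + (-8 + O) = -4 + O)
(17*(-3))*p(4, w(2)) = (17*(-3))*(-4 + (½)*(-5 - 3*2)/2) = -51*(-4 + (½)*(½)*(-5 - 6)) = -51*(-4 + (½)*(½)*(-11)) = -51*(-4 - 11/4) = -51*(-27/4) = 1377/4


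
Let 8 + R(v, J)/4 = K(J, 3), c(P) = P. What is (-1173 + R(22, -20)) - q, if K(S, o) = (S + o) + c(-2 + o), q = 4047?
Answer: -5316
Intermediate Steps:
K(S, o) = -2 + S + 2*o (K(S, o) = (S + o) + (-2 + o) = -2 + S + 2*o)
R(v, J) = -16 + 4*J (R(v, J) = -32 + 4*(-2 + J + 2*3) = -32 + 4*(-2 + J + 6) = -32 + 4*(4 + J) = -32 + (16 + 4*J) = -16 + 4*J)
(-1173 + R(22, -20)) - q = (-1173 + (-16 + 4*(-20))) - 1*4047 = (-1173 + (-16 - 80)) - 4047 = (-1173 - 96) - 4047 = -1269 - 4047 = -5316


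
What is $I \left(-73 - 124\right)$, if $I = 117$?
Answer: $-23049$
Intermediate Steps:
$I \left(-73 - 124\right) = 117 \left(-73 - 124\right) = 117 \left(-197\right) = -23049$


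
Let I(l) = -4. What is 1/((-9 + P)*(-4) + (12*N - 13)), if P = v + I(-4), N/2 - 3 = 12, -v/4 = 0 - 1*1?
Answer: 1/383 ≈ 0.0026110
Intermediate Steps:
v = 4 (v = -4*(0 - 1*1) = -4*(0 - 1) = -4*(-1) = 4)
N = 30 (N = 6 + 2*12 = 6 + 24 = 30)
P = 0 (P = 4 - 4 = 0)
1/((-9 + P)*(-4) + (12*N - 13)) = 1/((-9 + 0)*(-4) + (12*30 - 13)) = 1/(-9*(-4) + (360 - 13)) = 1/(36 + 347) = 1/383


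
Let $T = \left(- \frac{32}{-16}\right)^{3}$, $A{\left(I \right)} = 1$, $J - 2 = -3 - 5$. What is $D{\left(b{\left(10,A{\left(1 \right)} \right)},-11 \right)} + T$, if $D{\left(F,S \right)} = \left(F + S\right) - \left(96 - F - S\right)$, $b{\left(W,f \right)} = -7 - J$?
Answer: $-112$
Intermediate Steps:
$J = -6$ ($J = 2 - 8 = -6$)
$b{\left(W,f \right)} = -1$ ($b{\left(W,f \right)} = -7 - -6 = -7 + 6 = -1$)
$D{\left(F,S \right)} = -96 + 2 F + 2 S$ ($D{\left(F,S \right)} = \left(F + S\right) + \left(-96 + F + S\right) = -96 + 2 F + 2 S$)
$T = 8$ ($T = \left(\left(-32\right) \left(- \frac{1}{16}\right)\right)^{3} = 2^{3} = 8$)
$D{\left(b{\left(10,A{\left(1 \right)} \right)},-11 \right)} + T = \left(-96 + 2 \left(-1\right) + 2 \left(-11\right)\right) + 8 = \left(-96 - 2 - 22\right) + 8 = -120 + 8 = -112$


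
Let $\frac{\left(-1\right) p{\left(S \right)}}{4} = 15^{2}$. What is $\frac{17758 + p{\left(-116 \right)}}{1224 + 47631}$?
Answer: $\frac{16858}{48855} \approx 0.34506$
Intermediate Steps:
$p{\left(S \right)} = -900$ ($p{\left(S \right)} = - 4 \cdot 15^{2} = \left(-4\right) 225 = -900$)
$\frac{17758 + p{\left(-116 \right)}}{1224 + 47631} = \frac{17758 - 900}{1224 + 47631} = \frac{16858}{48855}$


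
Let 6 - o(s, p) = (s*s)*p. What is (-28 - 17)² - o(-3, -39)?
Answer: 1668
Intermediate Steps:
o(s, p) = 6 - p*s² (o(s, p) = 6 - s*s*p = 6 - s²*p = 6 - p*s²)
(-28 - 17)² - o(-3, -39) = (-28 - 17)² - (6 - 1*(-39)*(-3)²) = (-45)² - (6 - 1*(-39)*9) = 2025 - (6 + 351) = 2025 - 1*357 = 2025 - 357 = 1668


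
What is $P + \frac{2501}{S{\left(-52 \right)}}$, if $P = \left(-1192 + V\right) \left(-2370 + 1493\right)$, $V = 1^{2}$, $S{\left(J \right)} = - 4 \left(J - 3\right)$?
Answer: $\frac{229794041}{220} \approx 1.0445 \cdot 10^{6}$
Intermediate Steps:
$S{\left(J \right)} = 12 - 4 J$ ($S{\left(J \right)} = - 4 \left(-3 + J\right) = 12 - 4 J$)
$V = 1$
$P = 1044507$ ($P = \left(-1192 + 1\right) \left(-2370 + 1493\right) = \left(-1191\right) \left(-877\right) = 1044507$)
$P + \frac{2501}{S{\left(-52 \right)}} = 1044507 + \frac{2501}{12 - -208} = 1044507 + \frac{2501}{12 + 208} = 1044507 + \frac{2501}{220} = \frac{229794041}{220}$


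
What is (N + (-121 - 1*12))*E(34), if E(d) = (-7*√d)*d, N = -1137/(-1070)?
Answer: 16799587*√34/535 ≈ 1.8310e+5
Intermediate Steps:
N = 1137/1070 (N = -1137*(-1/1070) = 1137/1070 ≈ 1.0626)
E(d) = -7*d^(3/2)
(N + (-121 - 1*12))*E(34) = (1137/1070 + (-121 - 1*12))*(-238*√34) = (1137/1070 + (-121 - 12))*(-238*√34) = (1137/1070 - 133)*(-238*√34) = -(-16799587)*√34/535 = 16799587*√34/535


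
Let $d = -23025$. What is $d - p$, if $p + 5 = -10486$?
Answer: $-12534$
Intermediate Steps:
$p = -10491$ ($p = -5 - 10486 = -10491$)
$d - p = -23025 - -10491 = -23025 + 10491 = -12534$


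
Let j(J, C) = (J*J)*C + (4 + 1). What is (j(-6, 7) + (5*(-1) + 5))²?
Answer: 66049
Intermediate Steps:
j(J, C) = 5 + C*J² (j(J, C) = J²*C + 5 = C*J² + 5 = 5 + C*J²)
(j(-6, 7) + (5*(-1) + 5))² = ((5 + 7*(-6)²) + (5*(-1) + 5))² = ((5 + 7*36) + (-5 + 5))² = ((5 + 252) + 0)² = (257 + 0)² = 257² = 66049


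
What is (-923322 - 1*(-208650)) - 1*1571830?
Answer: -2286502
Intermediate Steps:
(-923322 - 1*(-208650)) - 1*1571830 = (-923322 + 208650) - 1571830 = -714672 - 1571830 = -2286502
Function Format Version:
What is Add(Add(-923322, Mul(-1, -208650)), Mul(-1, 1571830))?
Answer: -2286502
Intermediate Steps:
Add(Add(-923322, Mul(-1, -208650)), Mul(-1, 1571830)) = Add(Add(-923322, 208650), -1571830) = Add(-714672, -1571830) = -2286502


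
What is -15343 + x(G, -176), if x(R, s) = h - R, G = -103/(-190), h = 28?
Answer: -2909953/190 ≈ -15316.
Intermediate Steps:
G = 103/190 (G = -103*(-1/190) = 103/190 ≈ 0.54211)
x(R, s) = 28 - R
-15343 + x(G, -176) = -15343 + (28 - 1*103/190) = -15343 + (28 - 103/190) = -15343 + 5217/190 = -2909953/190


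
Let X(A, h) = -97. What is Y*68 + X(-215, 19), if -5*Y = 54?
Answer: -4157/5 ≈ -831.40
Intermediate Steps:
Y = -54/5 (Y = -⅕*54 = -54/5 ≈ -10.800)
Y*68 + X(-215, 19) = -54/5*68 - 97 = -3672/5 - 97 = -4157/5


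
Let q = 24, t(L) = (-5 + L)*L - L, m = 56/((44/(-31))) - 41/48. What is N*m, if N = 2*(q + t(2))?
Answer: -42566/33 ≈ -1289.9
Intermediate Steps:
m = -21283/528 (m = 56/((44*(-1/31))) - 41*1/48 = 56/(-44/31) - 41/48 = 56*(-31/44) - 41/48 = -434/11 - 41/48 = -21283/528 ≈ -40.309)
t(L) = -L + L*(-5 + L) (t(L) = L*(-5 + L) - L = -L + L*(-5 + L))
N = 32 (N = 2*(24 + 2*(-6 + 2)) = 2*(24 + 2*(-4)) = 2*(24 - 8) = 2*16 = 32)
N*m = 32*(-21283/528) = -42566/33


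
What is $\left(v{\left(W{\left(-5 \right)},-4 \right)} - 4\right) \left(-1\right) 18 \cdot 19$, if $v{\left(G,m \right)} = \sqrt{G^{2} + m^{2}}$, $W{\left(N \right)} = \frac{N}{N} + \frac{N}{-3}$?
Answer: $1368 - 456 \sqrt{13} \approx -276.13$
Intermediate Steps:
$W{\left(N \right)} = 1 - \frac{N}{3}$ ($W{\left(N \right)} = 1 + N \left(- \frac{1}{3}\right) = 1 - \frac{N}{3}$)
$\left(v{\left(W{\left(-5 \right)},-4 \right)} - 4\right) \left(-1\right) 18 \cdot 19 = \left(\sqrt{\left(1 - - \frac{5}{3}\right)^{2} + \left(-4\right)^{2}} - 4\right) \left(-1\right) 18 \cdot 19 = \left(\sqrt{\left(1 + \frac{5}{3}\right)^{2} + 16} - 4\right) \left(-1\right) 18 \cdot 19 = \left(\sqrt{\left(\frac{8}{3}\right)^{2} + 16} - 4\right) \left(-1\right) 18 \cdot 19 = \left(\sqrt{\frac{64}{9} + 16} - 4\right) \left(-1\right) 18 \cdot 19 = \left(\sqrt{\frac{208}{9}} - 4\right) \left(-1\right) 18 \cdot 19 = \left(\frac{4 \sqrt{13}}{3} - 4\right) \left(-1\right) 18 \cdot 19 = \left(-4 + \frac{4 \sqrt{13}}{3}\right) \left(-1\right) 18 \cdot 19 = \left(4 - \frac{4 \sqrt{13}}{3}\right) 18 \cdot 19 = \left(72 - 24 \sqrt{13}\right) 19 = 1368 - 456 \sqrt{13}$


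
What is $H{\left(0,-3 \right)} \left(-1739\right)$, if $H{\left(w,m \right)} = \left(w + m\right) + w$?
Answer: $5217$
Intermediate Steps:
$H{\left(w,m \right)} = m + 2 w$ ($H{\left(w,m \right)} = \left(m + w\right) + w = m + 2 w$)
$H{\left(0,-3 \right)} \left(-1739\right) = \left(-3 + 2 \cdot 0\right) \left(-1739\right) = \left(-3 + 0\right) \left(-1739\right) = \left(-3\right) \left(-1739\right) = 5217$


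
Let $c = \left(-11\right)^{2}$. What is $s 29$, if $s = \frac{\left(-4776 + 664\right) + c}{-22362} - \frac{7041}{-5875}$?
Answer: $\frac{5246041043}{131376750} \approx 39.931$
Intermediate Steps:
$c = 121$
$s = \frac{180897967}{131376750}$ ($s = \frac{\left(-4776 + 664\right) + 121}{-22362} - \frac{7041}{-5875} = \left(-4112 + 121\right) \left(- \frac{1}{22362}\right) - - \frac{7041}{5875} = \left(-3991\right) \left(- \frac{1}{22362}\right) + \frac{7041}{5875} = \frac{3991}{22362} + \frac{7041}{5875} = \frac{180897967}{131376750} \approx 1.3769$)
$s 29 = \frac{180897967}{131376750} \cdot 29 = \frac{5246041043}{131376750}$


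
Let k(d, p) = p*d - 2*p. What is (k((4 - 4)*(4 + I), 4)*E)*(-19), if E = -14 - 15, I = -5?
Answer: -4408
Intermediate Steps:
k(d, p) = -2*p + d*p (k(d, p) = d*p - 2*p = -2*p + d*p)
E = -29
(k((4 - 4)*(4 + I), 4)*E)*(-19) = ((4*(-2 + (4 - 4)*(4 - 5)))*(-29))*(-19) = ((4*(-2 + 0*(-1)))*(-29))*(-19) = ((4*(-2 + 0))*(-29))*(-19) = ((4*(-2))*(-29))*(-19) = -8*(-29)*(-19) = 232*(-19) = -4408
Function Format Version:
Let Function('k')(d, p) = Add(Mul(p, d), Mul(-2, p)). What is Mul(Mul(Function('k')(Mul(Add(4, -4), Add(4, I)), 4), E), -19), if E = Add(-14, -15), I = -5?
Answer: -4408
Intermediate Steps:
Function('k')(d, p) = Add(Mul(-2, p), Mul(d, p)) (Function('k')(d, p) = Add(Mul(d, p), Mul(-2, p)) = Add(Mul(-2, p), Mul(d, p)))
E = -29
Mul(Mul(Function('k')(Mul(Add(4, -4), Add(4, I)), 4), E), -19) = Mul(Mul(Mul(4, Add(-2, Mul(Add(4, -4), Add(4, -5)))), -29), -19) = Mul(Mul(Mul(4, Add(-2, Mul(0, -1))), -29), -19) = Mul(Mul(Mul(4, Add(-2, 0)), -29), -19) = Mul(Mul(Mul(4, -2), -29), -19) = Mul(Mul(-8, -29), -19) = Mul(232, -19) = -4408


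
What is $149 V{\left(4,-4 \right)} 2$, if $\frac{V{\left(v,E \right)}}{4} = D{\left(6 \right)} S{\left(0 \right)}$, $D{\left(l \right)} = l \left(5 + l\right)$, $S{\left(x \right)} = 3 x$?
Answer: $0$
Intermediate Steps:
$V{\left(v,E \right)} = 0$ ($V{\left(v,E \right)} = 4 \cdot 6 \left(5 + 6\right) 3 \cdot 0 = 4 \cdot 6 \cdot 11 \cdot 0 = 4 \cdot 66 \cdot 0 = 4 \cdot 0 = 0$)
$149 V{\left(4,-4 \right)} 2 = 149 \cdot 0 \cdot 2 = 149 \cdot 0 = 0$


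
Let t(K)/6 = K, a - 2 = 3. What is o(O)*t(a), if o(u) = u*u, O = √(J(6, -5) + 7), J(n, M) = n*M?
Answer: -690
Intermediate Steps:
a = 5 (a = 2 + 3 = 5)
t(K) = 6*K
J(n, M) = M*n
O = I*√23 (O = √(-5*6 + 7) = √(-30 + 7) = √(-23) = I*√23 ≈ 4.7958*I)
o(u) = u²
o(O)*t(a) = (I*√23)²*(6*5) = -23*30 = -690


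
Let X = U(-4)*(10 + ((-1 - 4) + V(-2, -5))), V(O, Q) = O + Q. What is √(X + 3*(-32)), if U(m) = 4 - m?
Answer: 4*I*√7 ≈ 10.583*I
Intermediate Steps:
X = -16 (X = (4 - 1*(-4))*(10 + ((-1 - 4) + (-2 - 5))) = (4 + 4)*(10 + (-5 - 7)) = 8*(10 - 12) = 8*(-2) = -16)
√(X + 3*(-32)) = √(-16 + 3*(-32)) = √(-16 - 96) = √(-112) = 4*I*√7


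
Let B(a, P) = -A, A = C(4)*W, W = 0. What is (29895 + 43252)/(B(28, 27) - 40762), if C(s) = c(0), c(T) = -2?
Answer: -73147/40762 ≈ -1.7945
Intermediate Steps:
C(s) = -2
A = 0 (A = -2*0 = 0)
B(a, P) = 0 (B(a, P) = -1*0 = 0)
(29895 + 43252)/(B(28, 27) - 40762) = (29895 + 43252)/(0 - 40762) = 73147/(-40762) = 73147*(-1/40762) = -73147/40762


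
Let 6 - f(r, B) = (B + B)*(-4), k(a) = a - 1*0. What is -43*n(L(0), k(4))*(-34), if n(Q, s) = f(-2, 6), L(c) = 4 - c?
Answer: 78948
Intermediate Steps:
k(a) = a (k(a) = a + 0 = a)
f(r, B) = 6 + 8*B (f(r, B) = 6 - (B + B)*(-4) = 6 - 2*B*(-4) = 6 - (-8)*B = 6 + 8*B)
n(Q, s) = 54 (n(Q, s) = 6 + 8*6 = 6 + 48 = 54)
-43*n(L(0), k(4))*(-34) = -43*54*(-34) = -2322*(-34) = 78948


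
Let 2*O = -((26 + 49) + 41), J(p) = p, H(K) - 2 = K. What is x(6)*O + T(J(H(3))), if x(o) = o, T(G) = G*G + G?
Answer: -318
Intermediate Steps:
H(K) = 2 + K
T(G) = G + G**2 (T(G) = G**2 + G = G + G**2)
O = -58 (O = (-((26 + 49) + 41))/2 = (-(75 + 41))/2 = (-1*116)/2 = (1/2)*(-116) = -58)
x(6)*O + T(J(H(3))) = 6*(-58) + (2 + 3)*(1 + (2 + 3)) = -348 + 5*(1 + 5) = -348 + 5*6 = -348 + 30 = -318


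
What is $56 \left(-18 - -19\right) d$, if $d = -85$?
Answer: $-4760$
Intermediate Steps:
$56 \left(-18 - -19\right) d = 56 \left(-18 - -19\right) \left(-85\right) = 56 \left(-18 + 19\right) \left(-85\right) = 56 \cdot 1 \left(-85\right) = 56 \left(-85\right) = -4760$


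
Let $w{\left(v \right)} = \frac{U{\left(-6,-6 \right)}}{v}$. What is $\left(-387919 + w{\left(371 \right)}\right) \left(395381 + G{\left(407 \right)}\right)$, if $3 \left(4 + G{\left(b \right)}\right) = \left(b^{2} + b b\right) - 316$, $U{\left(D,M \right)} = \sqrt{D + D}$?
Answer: $- \frac{588516957847}{3} + \frac{3034226 i \sqrt{3}}{1113} \approx -1.9617 \cdot 10^{11} + 4721.9 i$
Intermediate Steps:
$U{\left(D,M \right)} = \sqrt{2} \sqrt{D}$ ($U{\left(D,M \right)} = \sqrt{2 D} = \sqrt{2} \sqrt{D}$)
$w{\left(v \right)} = \frac{2 i \sqrt{3}}{v}$ ($w{\left(v \right)} = \frac{\sqrt{2} \sqrt{-6}}{v} = \frac{\sqrt{2} i \sqrt{6}}{v} = \frac{2 i \sqrt{3}}{v}$)
$G{\left(b \right)} = - \frac{328}{3} + \frac{2 b^{2}}{3}$ ($G{\left(b \right)} = -4 + \frac{\left(b^{2} + b b\right) - 316}{3} = -4 + \frac{\left(b^{2} + b^{2}\right) - 316}{3} = -4 + \frac{2 b^{2} - 316}{3} = -4 + \frac{-316 + 2 b^{2}}{3} = -4 + \left(- \frac{316}{3} + \frac{2 b^{2}}{3}\right) = - \frac{328}{3} + \frac{2 b^{2}}{3}$)
$\left(-387919 + w{\left(371 \right)}\right) \left(395381 + G{\left(407 \right)}\right) = \left(-387919 + \frac{2 i \sqrt{3}}{371}\right) \left(395381 - \left(\frac{328}{3} - \frac{2 \cdot 407^{2}}{3}\right)\right) = \left(-387919 + 2 i \sqrt{3} \cdot \frac{1}{371}\right) \left(395381 + \left(- \frac{328}{3} + \frac{2}{3} \cdot 165649\right)\right) = \left(-387919 + \frac{2 i \sqrt{3}}{371}\right) \left(395381 + \left(- \frac{328}{3} + \frac{331298}{3}\right)\right) = \left(-387919 + \frac{2 i \sqrt{3}}{371}\right) \left(395381 + \frac{330970}{3}\right) = \left(-387919 + \frac{2 i \sqrt{3}}{371}\right) \frac{1517113}{3} = - \frac{588516957847}{3} + \frac{3034226 i \sqrt{3}}{1113}$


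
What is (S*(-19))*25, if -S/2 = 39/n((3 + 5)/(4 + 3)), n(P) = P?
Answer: 129675/4 ≈ 32419.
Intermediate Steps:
S = -273/4 (S = -78/((3 + 5)/(4 + 3)) = -78/(8/7) = -78/(8*(⅐)) = -78/8/7 = -78*7/8 = -2*273/8 = -273/4 ≈ -68.250)
(S*(-19))*25 = -273/4*(-19)*25 = (5187/4)*25 = 129675/4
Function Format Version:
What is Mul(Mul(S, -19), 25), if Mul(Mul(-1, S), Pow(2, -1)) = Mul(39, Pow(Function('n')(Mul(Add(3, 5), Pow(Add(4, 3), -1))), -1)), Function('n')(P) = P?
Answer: Rational(129675, 4) ≈ 32419.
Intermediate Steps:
S = Rational(-273, 4) (S = Mul(-2, Mul(39, Pow(Mul(Add(3, 5), Pow(Add(4, 3), -1)), -1))) = Mul(-2, Mul(39, Pow(Mul(8, Pow(7, -1)), -1))) = Mul(-2, Mul(39, Pow(Mul(8, Rational(1, 7)), -1))) = Mul(-2, Mul(39, Pow(Rational(8, 7), -1))) = Mul(-2, Mul(39, Rational(7, 8))) = Mul(-2, Rational(273, 8)) = Rational(-273, 4) ≈ -68.250)
Mul(Mul(S, -19), 25) = Mul(Mul(Rational(-273, 4), -19), 25) = Mul(Rational(5187, 4), 25) = Rational(129675, 4)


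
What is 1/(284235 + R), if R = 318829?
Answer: 1/603064 ≈ 1.6582e-6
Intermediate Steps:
1/(284235 + R) = 1/(284235 + 318829) = 1/603064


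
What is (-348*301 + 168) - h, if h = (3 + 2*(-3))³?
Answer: -104553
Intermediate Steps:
h = -27 (h = (3 - 6)³ = (-3)³ = -27)
(-348*301 + 168) - h = (-348*301 + 168) - 1*(-27) = (-104748 + 168) + 27 = -104580 + 27 = -104553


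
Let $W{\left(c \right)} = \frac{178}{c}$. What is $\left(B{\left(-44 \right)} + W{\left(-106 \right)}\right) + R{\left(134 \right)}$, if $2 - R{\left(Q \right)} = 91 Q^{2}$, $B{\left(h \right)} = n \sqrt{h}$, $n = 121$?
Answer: $- \frac{86601771}{53} + 242 i \sqrt{11} \approx -1.634 \cdot 10^{6} + 802.62 i$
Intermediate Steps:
$B{\left(h \right)} = 121 \sqrt{h}$
$R{\left(Q \right)} = 2 - 91 Q^{2}$
$\left(B{\left(-44 \right)} + W{\left(-106 \right)}\right) + R{\left(134 \right)} = \left(121 \sqrt{-44} + \frac{178}{-106}\right) + \left(2 - 91 \cdot 134^{2}\right) = \left(121 \cdot 2 i \sqrt{11} + 178 \left(- \frac{1}{106}\right)\right) + \left(2 - 1633996\right) = \left(242 i \sqrt{11} - \frac{89}{53}\right) + \left(2 - 1633996\right) = \left(- \frac{89}{53} + 242 i \sqrt{11}\right) - 1633994 = - \frac{86601771}{53} + 242 i \sqrt{11}$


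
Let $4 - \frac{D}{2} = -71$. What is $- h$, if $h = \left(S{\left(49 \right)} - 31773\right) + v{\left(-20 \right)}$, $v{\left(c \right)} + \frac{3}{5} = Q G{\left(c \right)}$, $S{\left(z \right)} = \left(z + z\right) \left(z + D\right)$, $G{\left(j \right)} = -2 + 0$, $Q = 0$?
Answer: $\frac{61358}{5} \approx 12272.0$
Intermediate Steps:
$D = 150$ ($D = 8 - -142 = 8 + 142 = 150$)
$G{\left(j \right)} = -2$
$S{\left(z \right)} = 2 z \left(150 + z\right)$ ($S{\left(z \right)} = \left(z + z\right) \left(z + 150\right) = 2 z \left(150 + z\right)$)
$v{\left(c \right)} = - \frac{3}{5}$ ($v{\left(c \right)} = - \frac{3}{5} + 0 \left(-2\right) = - \frac{3}{5} + 0 = - \frac{3}{5}$)
$h = - \frac{61358}{5}$ ($h = \left(2 \cdot 49 \left(150 + 49\right) - 31773\right) - \frac{3}{5} = \left(2 \cdot 49 \cdot 199 - 31773\right) - \frac{3}{5} = \left(19502 - 31773\right) - \frac{3}{5} = -12271 - \frac{3}{5} = - \frac{61358}{5} \approx -12272.0$)
$- h = \left(-1\right) \left(- \frac{61358}{5}\right) = \frac{61358}{5}$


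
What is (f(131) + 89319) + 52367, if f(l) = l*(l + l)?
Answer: 176008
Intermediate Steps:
f(l) = 2*l² (f(l) = l*(2*l) = 2*l²)
(f(131) + 89319) + 52367 = (2*131² + 89319) + 52367 = (2*17161 + 89319) + 52367 = (34322 + 89319) + 52367 = 123641 + 52367 = 176008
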